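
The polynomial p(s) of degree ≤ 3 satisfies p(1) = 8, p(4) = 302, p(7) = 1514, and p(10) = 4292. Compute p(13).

Write p(s) = as^3 + bs^2 + cs + d. Substituting each data point gives a linear system:
  a + b + c + d = 8
  64a + 16b + 4c + d = 302
  343a + 49b + 7c + d = 1514
  1000a + 100b + 10c + d = 4292
Solving the system yields a = 4, b = 3, c = -1, d = 2.
So p(s) = 4s^3 + 3s^2 - s + 2.
Then p(13) = 9284.

9284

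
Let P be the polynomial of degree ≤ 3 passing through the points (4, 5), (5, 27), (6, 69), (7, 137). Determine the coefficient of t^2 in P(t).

Write P(t) = at^3 + bt^2 + ct + d. Substituting each data point gives a linear system:
  64a + 16b + 4c + d = 5
  125a + 25b + 5c + d = 27
  216a + 36b + 6c + d = 69
  343a + 49b + 7c + d = 137
Solving the system yields a = 1, b = -5, c = 6, d = -3.
So P(t) = t³ - 5t² + 6t - 3.
The coefficient of t^2 is -5.

-5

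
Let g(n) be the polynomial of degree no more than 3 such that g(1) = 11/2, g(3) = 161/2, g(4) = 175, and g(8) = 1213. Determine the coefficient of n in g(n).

-1/2

Write g(n) = an^3 + bn^2 + cn + d. Substituting each data point gives a linear system:
  a + b + c + d = 11/2
  27a + 9b + 3c + d = 161/2
  64a + 16b + 4c + d = 175
  512a + 64b + 8c + d = 1213
Solving the system yields a = 2, b = 3, c = -1/2, d = 1.
So g(n) = 2n^3 + 3n^2 - (1/2)n + 1.
The coefficient of n is -1/2.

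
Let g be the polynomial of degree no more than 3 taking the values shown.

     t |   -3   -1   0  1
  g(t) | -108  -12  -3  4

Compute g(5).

372

Using the Lagrange interpolation formula with nodes -3, -1, 0, 1:
  L_0(t) = (t + 1)t(t - 1) / -24
  L_1(t) = (t + 3)t(t - 1) / 4
  L_2(t) = (t + 3)(t + 1)(t - 1) / -3
  L_3(t) = (t + 3)(t + 1)t / 8
Then g(t) = -108·L_0(t) - 12·L_1(t) - 3·L_2(t) + 4·L_3(t).
Expanding and collecting terms gives g(t) = 3t^3 - t^2 + 5t - 3.
Evaluating at t = 5: g(5) = 372.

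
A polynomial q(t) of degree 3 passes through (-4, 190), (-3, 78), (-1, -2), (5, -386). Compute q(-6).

648

Write q(t) = at^3 + bt^2 + ct + d. Substituting each data point gives a linear system:
  -64a + 16b - 4c + d = 190
  -27a + 9b - 3c + d = 78
  -a + b - c + d = -2
  125a + 25b + 5c + d = -386
Solving the system yields a = -3, b = 0, c = -1, d = -6.
So q(t) = -3t^3 - t - 6.
Then q(-6) = 648.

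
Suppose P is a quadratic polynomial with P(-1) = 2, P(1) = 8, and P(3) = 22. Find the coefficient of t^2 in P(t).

1

Write P(t) = at^2 + bt + c. Substituting each data point gives a linear system:
  a - b + c = 2
  a + b + c = 8
  9a + 3b + c = 22
Solving the system yields a = 1, b = 3, c = 4.
So P(t) = t^2 + 3t + 4.
The leading coefficient is 1.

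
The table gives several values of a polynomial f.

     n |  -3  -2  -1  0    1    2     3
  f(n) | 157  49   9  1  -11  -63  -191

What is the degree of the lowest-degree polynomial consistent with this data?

Forward differences of the values at n = -3, -2, -1, 0, 1, 2, 3:
  f  : 157  49  9  1  -11  -63  -191
  Δ  : -108  -40  -8  -12  -52  -128
  Δ^2: 68  32  -4  -40  -76
  Δ^3: -36  -36  -36  -36
  Δ^4: 0  0  0
  Δ^5: 0  0
  Δ^6: 0
The third differences are constant (-36) and nonzero, while all higher differences vanish, so the minimal degree is 3.

3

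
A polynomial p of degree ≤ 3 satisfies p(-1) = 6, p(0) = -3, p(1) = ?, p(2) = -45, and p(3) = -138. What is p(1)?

The 4 known points determine the degree-3 polynomial uniquely.
Write p(n) = an^3 + bn^2 + cn + d. Substituting each data point gives a linear system:
  -a + b - c + d = 6
  d = -3
  8a + 4b + 2c + d = -45
  27a + 9b + 3c + d = -138
Solving the system yields a = -5, b = 1, c = -3, d = -3.
So p(n) = -5n^3 + n^2 - 3n - 3.
Then p(1) = -10.

-10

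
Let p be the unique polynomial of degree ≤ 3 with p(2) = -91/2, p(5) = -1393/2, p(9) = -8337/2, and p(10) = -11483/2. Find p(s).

Write p(s) = as^3 + bs^2 + cs + d. Substituting each data point gives a linear system:
  8a + 4b + 2c + d = -91/2
  125a + 25b + 5c + d = -1393/2
  729a + 81b + 9c + d = -8337/2
  1000a + 100b + 10c + d = -11483/2
Solving the system yields a = -6, b = 3, c = -4, d = -3/2.
So p(s) = -6s^3 + 3s^2 - 4s - 3/2.
Check: p(2) = -91/2. ✓

p(s) = -6s^3 + 3s^2 - 4s - 3/2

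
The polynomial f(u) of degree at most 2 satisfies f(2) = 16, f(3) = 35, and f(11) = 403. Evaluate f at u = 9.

Using the Lagrange interpolation formula with nodes 2, 3, 11:
  L_0(u) = (u - 3)(u - 11) / 9
  L_1(u) = (u - 2)(u - 11) / -8
  L_2(u) = (u - 2)(u - 3) / 72
Then f(u) = 16·L_0(u) + 35·L_1(u) + 403·L_2(u).
Expanding and collecting terms gives f(u) = 3u^2 + 4u - 4.
Evaluating at u = 9: f(9) = 275.

275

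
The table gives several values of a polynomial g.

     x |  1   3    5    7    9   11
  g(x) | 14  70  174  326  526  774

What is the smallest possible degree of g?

2

Forward differences of the values at x = 1, 3, 5, 7, 9, 11:
  g  : 14  70  174  326  526  774
  Δ  : 56  104  152  200  248
  Δ^2: 48  48  48  48
  Δ^3: 0  0  0
  Δ^4: 0  0
  Δ^5: 0
The second differences are constant (48) and nonzero, while all higher differences vanish, so the minimal degree is 2.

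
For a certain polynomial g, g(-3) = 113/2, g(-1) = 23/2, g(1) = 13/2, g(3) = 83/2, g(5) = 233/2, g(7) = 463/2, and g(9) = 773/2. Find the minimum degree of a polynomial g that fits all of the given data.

2

Forward differences of the values at x = -3, -1, 1, 3, 5, 7, 9:
  g  : 113/2  23/2  13/2  83/2  233/2  463/2  773/2
  Δ  : -45  -5  35  75  115  155
  Δ^2: 40  40  40  40  40
  Δ^3: 0  0  0  0
  Δ^4: 0  0  0
  Δ^5: 0  0
  Δ^6: 0
The second differences are constant (40) and nonzero, while all higher differences vanish, so the minimal degree is 2.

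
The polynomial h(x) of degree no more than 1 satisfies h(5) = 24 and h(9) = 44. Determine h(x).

h(x) = 5x - 1

Using the Lagrange interpolation formula with nodes 5, 9:
  L_0(x) = (x - 9) / -4
  L_1(x) = (x - 5) / 4
Then h(x) = 24·L_0(x) + 44·L_1(x).
Expanding and collecting terms gives h(x) = 5x - 1.
Check: h(9) = 44. ✓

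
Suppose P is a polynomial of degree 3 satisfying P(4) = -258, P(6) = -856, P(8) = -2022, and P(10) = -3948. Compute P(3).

Write P(u) = au^3 + bu^2 + cu + d. Substituting each data point gives a linear system:
  64a + 16b + 4c + d = -258
  216a + 36b + 6c + d = -856
  512a + 64b + 8c + d = -2022
  1000a + 100b + 10c + d = -3948
Solving the system yields a = -4, b = 1, c = -5, d = 2.
So P(u) = -4u³ + u² - 5u + 2.
Then P(3) = -112.

-112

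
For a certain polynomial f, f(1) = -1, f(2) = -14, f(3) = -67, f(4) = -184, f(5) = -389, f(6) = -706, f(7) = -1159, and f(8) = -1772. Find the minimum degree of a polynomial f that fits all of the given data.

Forward differences of the values at s = 1, 2, 3, 4, 5, 6, 7, 8:
  f  : -1  -14  -67  -184  -389  -706  -1159  -1772
  Δ  : -13  -53  -117  -205  -317  -453  -613
  Δ^2: -40  -64  -88  -112  -136  -160
  Δ^3: -24  -24  -24  -24  -24
  Δ^4: 0  0  0  0
  Δ^5: 0  0  0
  Δ^6: 0  0
  Δ^7: 0
The third differences are constant (-24) and nonzero, while all higher differences vanish, so the minimal degree is 3.

3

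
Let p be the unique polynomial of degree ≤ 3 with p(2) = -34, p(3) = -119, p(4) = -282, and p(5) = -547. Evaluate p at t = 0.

-2

Using the Lagrange interpolation formula with nodes 2, 3, 4, 5:
  L_0(t) = (t - 3)(t - 4)(t - 5) / -6
  L_1(t) = (t - 2)(t - 4)(t - 5) / 2
  L_2(t) = (t - 2)(t - 3)(t - 5) / -2
  L_3(t) = (t - 2)(t - 3)(t - 4) / 6
Then p(t) = -34·L_0(t) - 119·L_1(t) - 282·L_2(t) - 547·L_3(t).
Expanding and collecting terms gives p(t) = -4t^3 - 3t^2 + 6t - 2.
Evaluating at t = 0: p(0) = -2.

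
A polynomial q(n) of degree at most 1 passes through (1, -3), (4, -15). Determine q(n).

q(n) = -4n + 1

Write q(n) = an + b. Substituting each data point gives a linear system:
  a + b = -3
  4a + b = -15
Solving the system yields a = -4, b = 1.
So q(n) = -4n + 1.
Check: q(4) = -15. ✓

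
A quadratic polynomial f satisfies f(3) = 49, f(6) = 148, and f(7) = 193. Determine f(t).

Write f(t) = at^2 + bt + c. Substituting each data point gives a linear system:
  9a + 3b + c = 49
  36a + 6b + c = 148
  49a + 7b + c = 193
Solving the system yields a = 3, b = 6, c = 4.
So f(t) = 3t^2 + 6t + 4.
Check: f(7) = 193. ✓

f(t) = 3t^2 + 6t + 4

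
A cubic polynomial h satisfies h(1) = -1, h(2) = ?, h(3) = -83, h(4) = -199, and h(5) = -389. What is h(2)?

On equispaced nodes a degree-3 polynomial has vanishing fourth forward difference, so
  h(1) - 4·h(2) + 6·h(3) - 4·h(4) + h(5) = 0.
Substituting the known values and solving for h(2):
  -4·h(2) = 92
  h(2) = -23.

-23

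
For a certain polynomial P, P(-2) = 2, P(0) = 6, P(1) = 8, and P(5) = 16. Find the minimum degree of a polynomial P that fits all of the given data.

Divided differences on the nodes -2, 0, 1, 5:
  order 0: 2  6  8  16
  order 1: 2  2  2
  order 2: 0  0
  order 3: 0
The order-1 divided differences are all 2 (nonzero) and every higher order vanishes, so the data lies on a polynomial of degree exactly 1.

1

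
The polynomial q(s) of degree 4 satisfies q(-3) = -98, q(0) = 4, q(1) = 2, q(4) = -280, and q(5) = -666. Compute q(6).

Using the Lagrange interpolation formula with nodes -3, 0, 1, 4, 5:
  L_0(s) = s(s - 1)(s - 4)(s - 5) / 672
  L_1(s) = (s + 3)(s - 1)(s - 4)(s - 5) / -60
  L_2(s) = (s + 3)s(s - 4)(s - 5) / 48
  L_3(s) = (s + 3)s(s - 1)(s - 5) / -84
  L_4(s) = (s + 3)s(s - 1)(s - 4) / 160
Then q(s) = -98·L_0(s) + 4·L_1(s) + 2·L_2(s) - 280·L_3(s) - 666·L_4(s).
Expanding and collecting terms gives q(s) = -s^4 - 2s^2 + s + 4.
Evaluating at s = 6: q(6) = -1358.

-1358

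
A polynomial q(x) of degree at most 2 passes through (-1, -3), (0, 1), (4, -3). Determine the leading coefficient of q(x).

-1

Write q(x) = ax^2 + bx + c. Substituting each data point gives a linear system:
  a - b + c = -3
  c = 1
  16a + 4b + c = -3
Solving the system yields a = -1, b = 3, c = 1.
So q(x) = -x^2 + 3x + 1.
The leading coefficient is -1.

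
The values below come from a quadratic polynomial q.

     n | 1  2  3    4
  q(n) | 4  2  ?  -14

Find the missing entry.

The 3 known points determine the degree-2 polynomial uniquely.
Write q(n) = an^2 + bn + c. Substituting each data point gives a linear system:
  a + b + c = 4
  4a + 2b + c = 2
  16a + 4b + c = -14
Solving the system yields a = -2, b = 4, c = 2.
So q(n) = -2n^2 + 4n + 2.
Then q(3) = -4.

-4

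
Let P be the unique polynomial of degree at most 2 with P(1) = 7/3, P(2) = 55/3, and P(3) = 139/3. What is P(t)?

P(t) = 6t^2 - 2t - 5/3

Using the Lagrange interpolation formula with nodes 1, 2, 3:
  L_0(t) = (t - 2)(t - 3) / 2
  L_1(t) = (t - 1)(t - 3) / -1
  L_2(t) = (t - 1)(t - 2) / 2
Then P(t) = 7/3·L_0(t) + 55/3·L_1(t) + 139/3·L_2(t).
Expanding and collecting terms gives P(t) = 6t^2 - 2t - 5/3.
Check: P(2) = 55/3. ✓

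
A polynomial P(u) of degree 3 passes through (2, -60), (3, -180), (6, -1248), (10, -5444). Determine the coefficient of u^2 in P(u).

Write P(u) = au^3 + bu^2 + cu + d. Substituting each data point gives a linear system:
  8a + 4b + 2c + d = -60
  27a + 9b + 3c + d = -180
  216a + 36b + 6c + d = -1248
  1000a + 100b + 10c + d = -5444
Solving the system yields a = -5, b = -4, c = -5, d = 6.
So P(u) = -5u³ - 4u² - 5u + 6.
The coefficient of u^2 is -4.

-4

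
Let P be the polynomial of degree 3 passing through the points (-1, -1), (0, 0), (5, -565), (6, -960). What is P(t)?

Write P(t) = at^3 + bt^2 + ct + d. Substituting each data point gives a linear system:
  -a + b - c + d = -1
  d = 0
  125a + 25b + 5c + d = -565
  216a + 36b + 6c + d = -960
Solving the system yields a = -4, b = -3, c = 2, d = 0.
So P(t) = -4t^3 - 3t^2 + 2t.
Check: P(0) = 0. ✓

P(t) = -4t^3 - 3t^2 + 2t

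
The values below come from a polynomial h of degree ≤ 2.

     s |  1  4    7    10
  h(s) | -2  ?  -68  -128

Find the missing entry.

The 3 known points determine the degree-2 polynomial uniquely.
Write h(s) = as^2 + bs + c. Substituting each data point gives a linear system:
  a + b + c = -2
  49a + 7b + c = -68
  100a + 10b + c = -128
Solving the system yields a = -1, b = -3, c = 2.
So h(s) = -s^2 - 3s + 2.
Then h(4) = -26.

-26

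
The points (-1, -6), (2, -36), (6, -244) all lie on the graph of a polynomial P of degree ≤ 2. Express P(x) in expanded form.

P(x) = -6x^2 - 4x - 4

Write P(x) = ax^2 + bx + c. Substituting each data point gives a linear system:
  a - b + c = -6
  4a + 2b + c = -36
  36a + 6b + c = -244
Solving the system yields a = -6, b = -4, c = -4.
So P(x) = -6x^2 - 4x - 4.
Check: P(2) = -36. ✓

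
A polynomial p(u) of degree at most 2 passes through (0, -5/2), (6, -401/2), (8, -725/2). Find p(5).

Using the Lagrange interpolation formula with nodes 0, 6, 8:
  L_0(u) = (u - 6)(u - 8) / 48
  L_1(u) = u(u - 8) / -12
  L_2(u) = u(u - 6) / 16
Then p(u) = -5/2·L_0(u) - 401/2·L_1(u) - 725/2·L_2(u).
Expanding and collecting terms gives p(u) = -6u^2 + 3u - 5/2.
Evaluating at u = 5: p(5) = -275/2.

-275/2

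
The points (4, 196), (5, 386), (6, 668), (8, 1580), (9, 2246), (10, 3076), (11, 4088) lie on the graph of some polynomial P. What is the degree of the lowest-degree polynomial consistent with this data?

Divided differences on the nodes 4, 5, 6, 8, 9, 10, 11:
  order 0: 196  386  668  1580  2246  3076  4088
  order 1: 190  282  456  666  830  1012
  order 2: 46  58  70  82  91
  order 3: 3  3  3  3
  order 4: 0  0  0
  order 5: 0  0
  order 6: 0
The order-3 divided differences are all 3 (nonzero) and every higher order vanishes, so the data lies on a polynomial of degree exactly 3.

3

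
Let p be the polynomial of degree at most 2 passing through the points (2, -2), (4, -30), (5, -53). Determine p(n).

p(n) = -3n^2 + 4n + 2

Using the Lagrange interpolation formula with nodes 2, 4, 5:
  L_0(n) = (n - 4)(n - 5) / 6
  L_1(n) = (n - 2)(n - 5) / -2
  L_2(n) = (n - 2)(n - 4) / 3
Then p(n) = -2·L_0(n) - 30·L_1(n) - 53·L_2(n).
Expanding and collecting terms gives p(n) = -3n^2 + 4n + 2.
Check: p(4) = -30. ✓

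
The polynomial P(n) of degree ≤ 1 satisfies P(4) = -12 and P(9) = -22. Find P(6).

-16

Using the Lagrange interpolation formula with nodes 4, 9:
  L_0(n) = (n - 9) / -5
  L_1(n) = (n - 4) / 5
Then P(n) = -12·L_0(n) - 22·L_1(n).
Expanding and collecting terms gives P(n) = -2n - 4.
Evaluating at n = 6: P(6) = -16.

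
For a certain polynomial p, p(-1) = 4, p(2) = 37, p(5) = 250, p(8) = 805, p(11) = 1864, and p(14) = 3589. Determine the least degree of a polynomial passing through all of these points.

Forward differences of the values at u = -1, 2, 5, 8, 11, 14:
  p  : 4  37  250  805  1864  3589
  Δ  : 33  213  555  1059  1725
  Δ^2: 180  342  504  666
  Δ^3: 162  162  162
  Δ^4: 0  0
  Δ^5: 0
The third differences are constant (162) and nonzero, while all higher differences vanish, so the minimal degree is 3.

3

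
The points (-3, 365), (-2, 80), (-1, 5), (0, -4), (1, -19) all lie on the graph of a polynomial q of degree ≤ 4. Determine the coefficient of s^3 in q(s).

-6

Write q(s) = as^4 + bs^3 + cs^2 + ds + e. Substituting each data point gives a linear system:
  81a - 27b + 9c - 3d + e = 365
  16a - 8b + 4c - 2d + e = 80
  a - b + c - d + e = 5
  e = -4
  a + b + c + d + e = -19
Solving the system yields a = 3, b = -6, c = -6, d = -6, e = -4.
So q(s) = 3s^4 - 6s^3 - 6s^2 - 6s - 4.
The coefficient of s^3 is -6.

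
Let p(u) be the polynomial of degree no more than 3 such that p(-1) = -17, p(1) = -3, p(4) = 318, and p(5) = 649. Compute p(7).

Using the Lagrange interpolation formula with nodes -1, 1, 4, 5:
  L_0(u) = (u - 1)(u - 4)(u - 5) / -60
  L_1(u) = (u + 1)(u - 4)(u - 5) / 24
  L_2(u) = (u + 1)(u - 1)(u - 5) / -15
  L_3(u) = (u + 1)(u - 1)(u - 4) / 24
Then p(u) = -17·L_0(u) - 3·L_1(u) + 318·L_2(u) + 649·L_3(u).
Expanding and collecting terms gives p(u) = 6u^3 - 4u^2 + u - 6.
Evaluating at u = 7: p(7) = 1863.

1863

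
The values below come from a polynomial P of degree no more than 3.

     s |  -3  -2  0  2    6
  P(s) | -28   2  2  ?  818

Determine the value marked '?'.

42

The 4 known points determine the degree-3 polynomial uniquely.
Write P(s) = as^3 + bs^2 + cs + d. Substituting each data point gives a linear system:
  -27a + 9b - 3c + d = -28
  -8a + 4b - 2c + d = 2
  d = 2
  216a + 36b + 6c + d = 818
Solving the system yields a = 3, b = 5, c = -2, d = 2.
So P(s) = 3s^3 + 5s^2 - 2s + 2.
Then P(2) = 42.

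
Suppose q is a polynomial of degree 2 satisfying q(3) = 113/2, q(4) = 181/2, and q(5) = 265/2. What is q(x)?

Using the Lagrange interpolation formula with nodes 3, 4, 5:
  L_0(x) = (x - 4)(x - 5) / 2
  L_1(x) = (x - 3)(x - 5) / -1
  L_2(x) = (x - 3)(x - 4) / 2
Then q(x) = 113/2·L_0(x) + 181/2·L_1(x) + 265/2·L_2(x).
Expanding and collecting terms gives q(x) = 4x^2 + 6x + 5/2.
Check: q(3) = 113/2. ✓

q(x) = 4x^2 + 6x + 5/2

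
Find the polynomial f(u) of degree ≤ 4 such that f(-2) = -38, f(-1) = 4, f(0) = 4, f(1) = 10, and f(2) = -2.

Using the Lagrange interpolation formula with nodes -2, -1, 0, 1, 2:
  L_0(u) = (u + 1)u(u - 1)(u - 2) / 24
  L_1(u) = (u + 2)u(u - 1)(u - 2) / -6
  L_2(u) = (u + 2)(u + 1)(u - 1)(u - 2) / 4
  L_3(u) = (u + 2)(u + 1)u(u - 2) / -6
  L_4(u) = (u + 2)(u + 1)u(u - 1) / 24
Then f(u) = -38·L_0(u) + 4·L_1(u) + 4·L_2(u) + 10·L_3(u) - 2·L_4(u).
Expanding and collecting terms gives f(u) = -3u^4 + 2u^3 + 6u^2 + u + 4.
Check: f(-2) = -38. ✓

f(u) = -3u^4 + 2u^3 + 6u^2 + u + 4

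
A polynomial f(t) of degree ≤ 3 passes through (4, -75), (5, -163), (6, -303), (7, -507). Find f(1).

Write f(t) = at^3 + bt^2 + ct + d. Substituting each data point gives a linear system:
  64a + 16b + 4c + d = -75
  125a + 25b + 5c + d = -163
  216a + 36b + 6c + d = -303
  343a + 49b + 7c + d = -507
Solving the system yields a = -2, b = 4, c = -2, d = -3.
So f(t) = -2t^3 + 4t^2 - 2t - 3.
Then f(1) = -3.

-3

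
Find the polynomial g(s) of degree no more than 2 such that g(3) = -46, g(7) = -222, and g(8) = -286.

g(s) = -4s^2 - 4s + 2

Write g(s) = as^2 + bs + c. Substituting each data point gives a linear system:
  9a + 3b + c = -46
  49a + 7b + c = -222
  64a + 8b + c = -286
Solving the system yields a = -4, b = -4, c = 2.
So g(s) = -4s² - 4s + 2.
Check: g(8) = -286. ✓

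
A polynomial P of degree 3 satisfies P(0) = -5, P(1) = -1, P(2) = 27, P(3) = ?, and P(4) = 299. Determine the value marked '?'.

115

On equispaced nodes a degree-3 polynomial has vanishing fourth forward difference, so
  P(0) - 4·P(1) + 6·P(2) - 4·P(3) + P(4) = 0.
Substituting the known values and solving for P(3):
  -4·P(3) = -460
  P(3) = 115.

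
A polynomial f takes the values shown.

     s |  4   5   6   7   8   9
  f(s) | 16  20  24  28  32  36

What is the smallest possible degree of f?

Forward differences of the values at s = 4, 5, 6, 7, 8, 9:
  f  : 16  20  24  28  32  36
  Δ  : 4  4  4  4  4
  Δ^2: 0  0  0  0
  Δ^3: 0  0  0
  Δ^4: 0  0
  Δ^5: 0
The first differences are constant (4) and nonzero, while all higher differences vanish, so the minimal degree is 1.

1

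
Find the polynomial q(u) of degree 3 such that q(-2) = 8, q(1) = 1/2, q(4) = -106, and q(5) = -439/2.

Using the Lagrange interpolation formula with nodes -2, 1, 4, 5:
  L_0(u) = (u - 1)(u - 4)(u - 5) / -126
  L_1(u) = (u + 2)(u - 4)(u - 5) / 36
  L_2(u) = (u + 2)(u - 1)(u - 5) / -18
  L_3(u) = (u + 2)(u - 1)(u - 4) / 28
Then q(u) = 8·L_0(u) + 1/2·L_1(u) - 106·L_2(u) - 439/2·L_3(u).
Expanding and collecting terms gives q(u) = -2u^3 + (1/2)u^2 + 4u - 2.
Check: q(1) = 1/2. ✓

q(u) = -2u^3 + (1/2)u^2 + 4u - 2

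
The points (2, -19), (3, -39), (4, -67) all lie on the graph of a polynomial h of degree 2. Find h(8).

Using the Lagrange interpolation formula with nodes 2, 3, 4:
  L_0(n) = (n - 3)(n - 4) / 2
  L_1(n) = (n - 2)(n - 4) / -1
  L_2(n) = (n - 2)(n - 3) / 2
Then h(n) = -19·L_0(n) - 39·L_1(n) - 67·L_2(n).
Expanding and collecting terms gives h(n) = -4n^2 - 3.
Evaluating at n = 8: h(8) = -259.

-259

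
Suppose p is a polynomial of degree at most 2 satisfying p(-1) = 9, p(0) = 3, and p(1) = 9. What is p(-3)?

Write p(u) = au^2 + bu + c. Substituting each data point gives a linear system:
  a - b + c = 9
  c = 3
  a + b + c = 9
Solving the system yields a = 6, b = 0, c = 3.
So p(u) = 6u^2 + 3.
Then p(-3) = 57.

57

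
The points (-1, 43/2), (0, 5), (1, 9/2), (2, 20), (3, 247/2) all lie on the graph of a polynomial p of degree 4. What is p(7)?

Forward differences of the values at x = -1, 0, 1, 2, 3:
  p  : 43/2  5  9/2  20  247/2
  Δ  : -33/2  -1/2  31/2  207/2
  Δ^2: 16  16  88
  Δ^3: 0  72
  Δ^4: 72
The fourth differences are constant, confirming degree 4.
Interpolating (Newton forward form) and evaluating at x = 7 gives p(7) = 10755/2.

10755/2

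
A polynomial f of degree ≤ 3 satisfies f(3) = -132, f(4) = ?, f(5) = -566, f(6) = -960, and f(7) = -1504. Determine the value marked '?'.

The 4 known points determine the degree-3 polynomial uniquely.
Write f(s) = as^3 + bs^2 + cs + d. Substituting each data point gives a linear system:
  27a + 9b + 3c + d = -132
  125a + 25b + 5c + d = -566
  216a + 36b + 6c + d = -960
  343a + 49b + 7c + d = -1504
Solving the system yields a = -4, b = -3, c = 3, d = -6.
So f(s) = -4s^3 - 3s^2 + 3s - 6.
Then f(4) = -298.

-298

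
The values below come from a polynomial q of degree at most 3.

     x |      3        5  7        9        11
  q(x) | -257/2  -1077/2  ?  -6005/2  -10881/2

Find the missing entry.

The 4 known points determine the degree-3 polynomial uniquely.
Write q(x) = ax^3 + bx^2 + cx + d. Substituting each data point gives a linear system:
  27a + 9b + 3c + d = -257/2
  125a + 25b + 5c + d = -1077/2
  729a + 81b + 9c + d = -6005/2
  1331a + 121b + 11c + d = -10881/2
Solving the system yields a = -4, b = -1/2, c = -5, d = -1.
So q(x) = -4x^3 - (1/2)x^2 - 5x - 1.
Then q(7) = -2865/2.

-2865/2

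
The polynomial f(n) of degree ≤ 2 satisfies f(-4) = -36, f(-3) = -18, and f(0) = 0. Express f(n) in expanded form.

f(n) = -3n^2 - 3n

Write f(n) = an^2 + bn + c. Substituting each data point gives a linear system:
  16a - 4b + c = -36
  9a - 3b + c = -18
  c = 0
Solving the system yields a = -3, b = -3, c = 0.
So f(n) = -3n^2 - 3n.
Check: f(-4) = -36. ✓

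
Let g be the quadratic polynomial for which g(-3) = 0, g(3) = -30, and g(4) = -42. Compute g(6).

Using the Lagrange interpolation formula with nodes -3, 3, 4:
  L_0(t) = (t - 3)(t - 4) / 42
  L_1(t) = (t + 3)(t - 4) / -6
  L_2(t) = (t + 3)(t - 3) / 7
Then g(t) = 0·L_0(t) - 30·L_1(t) - 42·L_2(t).
Expanding and collecting terms gives g(t) = -t^2 - 5t - 6.
Evaluating at t = 6: g(6) = -72.

-72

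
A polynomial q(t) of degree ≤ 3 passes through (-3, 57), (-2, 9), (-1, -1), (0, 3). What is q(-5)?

363

Write q(t) = at^3 + bt^2 + ct + d. Substituting each data point gives a linear system:
  -27a + 9b - 3c + d = 57
  -8a + 4b - 2c + d = 9
  -a + b - c + d = -1
  d = 3
Solving the system yields a = -4, b = -5, c = 3, d = 3.
So q(t) = -4t³ - 5t² + 3t + 3.
Then q(-5) = 363.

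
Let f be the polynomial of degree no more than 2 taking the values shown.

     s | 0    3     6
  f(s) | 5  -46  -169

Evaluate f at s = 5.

Using the Lagrange interpolation formula with nodes 0, 3, 6:
  L_0(s) = (s - 3)(s - 6) / 18
  L_1(s) = s(s - 6) / -9
  L_2(s) = s(s - 3) / 18
Then f(s) = 5·L_0(s) - 46·L_1(s) - 169·L_2(s).
Expanding and collecting terms gives f(s) = -4s^2 - 5s + 5.
Evaluating at s = 5: f(5) = -120.

-120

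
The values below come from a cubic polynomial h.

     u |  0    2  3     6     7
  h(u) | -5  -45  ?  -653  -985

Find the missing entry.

The 4 known points determine the degree-3 polynomial uniquely.
Write h(u) = au^3 + bu^2 + cu + d. Substituting each data point gives a linear system:
  d = -5
  8a + 4b + 2c + d = -45
  216a + 36b + 6c + d = -653
  343a + 49b + 7c + d = -985
Solving the system yields a = -2, b = -6, c = 0, d = -5.
So h(u) = -2u^3 - 6u^2 - 5.
Then h(3) = -113.

-113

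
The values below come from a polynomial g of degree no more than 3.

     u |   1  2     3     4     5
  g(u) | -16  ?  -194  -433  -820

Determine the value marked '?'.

The 4 known points determine the degree-3 polynomial uniquely.
Write g(u) = au^3 + bu^2 + cu + d. Substituting each data point gives a linear system:
  a + b + c + d = -16
  27a + 9b + 3c + d = -194
  64a + 16b + 4c + d = -433
  125a + 25b + 5c + d = -820
Solving the system yields a = -6, b = -2, c = -3, d = -5.
So g(u) = -6u^3 - 2u^2 - 3u - 5.
Then g(2) = -67.

-67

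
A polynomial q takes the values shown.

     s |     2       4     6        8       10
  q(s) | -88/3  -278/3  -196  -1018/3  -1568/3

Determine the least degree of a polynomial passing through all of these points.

Forward differences of the values at s = 2, 4, 6, 8, 10:
  q  : -88/3  -278/3  -196  -1018/3  -1568/3
  Δ  : -190/3  -310/3  -430/3  -550/3
  Δ^2: -40  -40  -40
  Δ^3: 0  0
  Δ^4: 0
The second differences are constant (-40) and nonzero, while all higher differences vanish, so the minimal degree is 2.

2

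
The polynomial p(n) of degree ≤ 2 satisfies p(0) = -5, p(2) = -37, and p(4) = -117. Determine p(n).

Write p(n) = an^2 + bn + c. Substituting each data point gives a linear system:
  c = -5
  4a + 2b + c = -37
  16a + 4b + c = -117
Solving the system yields a = -6, b = -4, c = -5.
So p(n) = -6n^2 - 4n - 5.
Check: p(0) = -5. ✓

p(n) = -6n^2 - 4n - 5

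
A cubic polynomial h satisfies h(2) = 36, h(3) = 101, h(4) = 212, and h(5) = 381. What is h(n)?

h(n) = 2n^3 + 5n^2 + 2n - 4

Write h(n) = an^3 + bn^2 + cn + d. Substituting each data point gives a linear system:
  8a + 4b + 2c + d = 36
  27a + 9b + 3c + d = 101
  64a + 16b + 4c + d = 212
  125a + 25b + 5c + d = 381
Solving the system yields a = 2, b = 5, c = 2, d = -4.
So h(n) = 2n^3 + 5n^2 + 2n - 4.
Check: h(4) = 212. ✓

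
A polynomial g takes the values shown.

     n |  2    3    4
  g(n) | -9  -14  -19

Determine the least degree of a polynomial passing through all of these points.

1

Forward differences of the values at n = 2, 3, 4:
  g  : -9  -14  -19
  Δ  : -5  -5
  Δ^2: 0
The first differences are constant (-5) and nonzero, while all higher differences vanish, so the minimal degree is 1.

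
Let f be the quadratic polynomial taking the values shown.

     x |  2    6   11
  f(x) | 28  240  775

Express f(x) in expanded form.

Write f(x) = ax^2 + bx + c. Substituting each data point gives a linear system:
  4a + 2b + c = 28
  36a + 6b + c = 240
  121a + 11b + c = 775
Solving the system yields a = 6, b = 5, c = -6.
So f(x) = 6x² + 5x - 6.
Check: f(6) = 240. ✓

f(x) = 6x^2 + 5x - 6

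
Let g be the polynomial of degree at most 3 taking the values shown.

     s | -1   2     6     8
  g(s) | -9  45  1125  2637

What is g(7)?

Write g(s) = as^3 + bs^2 + cs + d. Substituting each data point gives a linear system:
  -a + b - c + d = -9
  8a + 4b + 2c + d = 45
  216a + 36b + 6c + d = 1125
  512a + 64b + 8c + d = 2637
Solving the system yields a = 5, b = 1, c = 2, d = -3.
So g(s) = 5s^3 + s^2 + 2s - 3.
Then g(7) = 1775.

1775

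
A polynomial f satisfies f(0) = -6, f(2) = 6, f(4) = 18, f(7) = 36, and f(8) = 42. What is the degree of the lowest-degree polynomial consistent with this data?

Divided differences on the nodes 0, 2, 4, 7, 8:
  order 0: -6  6  18  36  42
  order 1: 6  6  6  6
  order 2: 0  0  0
  order 3: 0  0
  order 4: 0
The order-1 divided differences are all 6 (nonzero) and every higher order vanishes, so the data lies on a polynomial of degree exactly 1.

1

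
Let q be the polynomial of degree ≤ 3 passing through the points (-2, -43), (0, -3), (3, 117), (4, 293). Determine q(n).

q(n) = 5n^3 - n^2 - 2n - 3

Using the Lagrange interpolation formula with nodes -2, 0, 3, 4:
  L_0(n) = n(n - 3)(n - 4) / -60
  L_1(n) = (n + 2)(n - 3)(n - 4) / 24
  L_2(n) = (n + 2)n(n - 4) / -15
  L_3(n) = (n + 2)n(n - 3) / 24
Then q(n) = -43·L_0(n) - 3·L_1(n) + 117·L_2(n) + 293·L_3(n).
Expanding and collecting terms gives q(n) = 5n^3 - n^2 - 2n - 3.
Check: q(4) = 293. ✓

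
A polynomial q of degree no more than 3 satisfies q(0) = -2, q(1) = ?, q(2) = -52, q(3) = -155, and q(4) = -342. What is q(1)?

The 4 known points determine the degree-3 polynomial uniquely.
Write q(t) = at^3 + bt^2 + ct + d. Substituting each data point gives a linear system:
  d = -2
  8a + 4b + 2c + d = -52
  27a + 9b + 3c + d = -155
  64a + 16b + 4c + d = -342
Solving the system yields a = -4, b = -6, c = 3, d = -2.
So q(t) = -4t^3 - 6t^2 + 3t - 2.
Then q(1) = -9.

-9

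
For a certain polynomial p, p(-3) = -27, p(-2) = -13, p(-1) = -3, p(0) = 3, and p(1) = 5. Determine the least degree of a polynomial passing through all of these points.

2

Forward differences of the values at x = -3, -2, -1, 0, 1:
  p  : -27  -13  -3  3  5
  Δ  : 14  10  6  2
  Δ^2: -4  -4  -4
  Δ^3: 0  0
  Δ^4: 0
The second differences are constant (-4) and nonzero, while all higher differences vanish, so the minimal degree is 2.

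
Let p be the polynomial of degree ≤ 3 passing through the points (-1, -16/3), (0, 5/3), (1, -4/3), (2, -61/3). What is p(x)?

Using the Lagrange interpolation formula with nodes -1, 0, 1, 2:
  L_0(x) = x(x - 1)(x - 2) / -6
  L_1(x) = (x + 1)(x - 1)(x - 2) / 2
  L_2(x) = (x + 1)x(x - 2) / -2
  L_3(x) = (x + 1)x(x - 1) / 6
Then p(x) = -16/3·L_0(x) + 5/3·L_1(x) - 4/3·L_2(x) - 61/3·L_3(x).
Expanding and collecting terms gives p(x) = -x^3 - 5x^2 + 3x + 5/3.
Check: p(-1) = -16/3. ✓

p(x) = -x^3 - 5x^2 + 3x + 5/3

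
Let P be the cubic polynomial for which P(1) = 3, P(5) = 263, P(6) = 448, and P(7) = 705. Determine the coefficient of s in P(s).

Write P(s) = as^3 + bs^2 + cs + d. Substituting each data point gives a linear system:
  a + b + c + d = 3
  125a + 25b + 5c + d = 263
  216a + 36b + 6c + d = 448
  343a + 49b + 7c + d = 705
Solving the system yields a = 2, b = 0, c = 3, d = -2.
So P(s) = 2s^3 + 3s - 2.
The coefficient of s is 3.

3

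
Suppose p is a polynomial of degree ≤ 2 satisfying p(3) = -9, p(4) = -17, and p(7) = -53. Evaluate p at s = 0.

Write p(s) = as^2 + bs + c. Substituting each data point gives a linear system:
  9a + 3b + c = -9
  16a + 4b + c = -17
  49a + 7b + c = -53
Solving the system yields a = -1, b = -1, c = 3.
So p(s) = -s² - s + 3.
Then p(0) = 3.

3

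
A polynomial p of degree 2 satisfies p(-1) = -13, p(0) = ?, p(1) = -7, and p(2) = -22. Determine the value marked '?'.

-4

The 3 known points determine the degree-2 polynomial uniquely.
Write p(n) = an^2 + bn + c. Substituting each data point gives a linear system:
  a - b + c = -13
  a + b + c = -7
  4a + 2b + c = -22
Solving the system yields a = -6, b = 3, c = -4.
So p(n) = -6n^2 + 3n - 4.
Then p(0) = -4.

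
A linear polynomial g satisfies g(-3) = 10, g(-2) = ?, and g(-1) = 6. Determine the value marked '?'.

8

On equispaced nodes a degree-1 polynomial has vanishing second forward difference, so
  g(-3) - 2·g(-2) + g(-1) = 0.
Substituting the known values and solving for g(-2):
  -2·g(-2) = -16
  g(-2) = 8.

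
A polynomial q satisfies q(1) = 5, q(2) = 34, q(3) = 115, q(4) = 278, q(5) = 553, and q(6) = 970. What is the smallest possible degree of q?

3

Forward differences of the values at s = 1, 2, 3, 4, 5, 6:
  q  : 5  34  115  278  553  970
  Δ  : 29  81  163  275  417
  Δ^2: 52  82  112  142
  Δ^3: 30  30  30
  Δ^4: 0  0
  Δ^5: 0
The third differences are constant (30) and nonzero, while all higher differences vanish, so the minimal degree is 3.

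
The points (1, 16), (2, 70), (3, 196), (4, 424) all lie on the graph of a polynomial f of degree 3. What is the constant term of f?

4

Write f(t) = at^3 + bt^2 + ct + d. Substituting each data point gives a linear system:
  a + b + c + d = 16
  8a + 4b + 2c + d = 70
  27a + 9b + 3c + d = 196
  64a + 16b + 4c + d = 424
Solving the system yields a = 5, b = 6, c = 1, d = 4.
So f(t) = 5t³ + 6t² + t + 4.
The constant term is 4.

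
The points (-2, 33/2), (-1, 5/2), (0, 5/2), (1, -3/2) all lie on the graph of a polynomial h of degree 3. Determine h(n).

h(n) = -3n^3 - 2n^2 + n + 5/2

Write h(n) = an^3 + bn^2 + cn + d. Substituting each data point gives a linear system:
  -8a + 4b - 2c + d = 33/2
  -a + b - c + d = 5/2
  d = 5/2
  a + b + c + d = -3/2
Solving the system yields a = -3, b = -2, c = 1, d = 5/2.
So h(n) = -3n^3 - 2n^2 + n + 5/2.
Check: h(0) = 5/2. ✓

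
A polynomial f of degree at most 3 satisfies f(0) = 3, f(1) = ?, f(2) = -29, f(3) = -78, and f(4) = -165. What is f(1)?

-6

The 4 known points determine the degree-3 polynomial uniquely.
Write f(n) = an^3 + bn^2 + cn + d. Substituting each data point gives a linear system:
  d = 3
  8a + 4b + 2c + d = -29
  27a + 9b + 3c + d = -78
  64a + 16b + 4c + d = -165
Solving the system yields a = -2, b = -1, c = -6, d = 3.
So f(n) = -2n³ - n² - 6n + 3.
Then f(1) = -6.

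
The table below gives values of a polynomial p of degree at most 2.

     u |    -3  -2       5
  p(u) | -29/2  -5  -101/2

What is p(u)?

Using the Lagrange interpolation formula with nodes -3, -2, 5:
  L_0(u) = (u + 2)(u - 5) / 8
  L_1(u) = (u + 3)(u - 5) / -7
  L_2(u) = (u + 3)(u + 2) / 56
Then p(u) = -29/2·L_0(u) - 5·L_1(u) - 101/2·L_2(u).
Expanding and collecting terms gives p(u) = -2u^2 - (1/2)u + 2.
Check: p(-2) = -5. ✓

p(u) = -2u^2 - (1/2)u + 2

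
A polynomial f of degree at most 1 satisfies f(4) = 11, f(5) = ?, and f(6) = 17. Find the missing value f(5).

The 2 known points determine the degree-1 polynomial uniquely.
Write f(s) = as + b. Substituting each data point gives a linear system:
  4a + b = 11
  6a + b = 17
Solving the system yields a = 3, b = -1.
So f(s) = 3s - 1.
Then f(5) = 14.

14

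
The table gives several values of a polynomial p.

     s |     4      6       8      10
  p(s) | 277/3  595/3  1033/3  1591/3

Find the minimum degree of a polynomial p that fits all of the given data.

2

Forward differences of the values at s = 4, 6, 8, 10:
  p  : 277/3  595/3  1033/3  1591/3
  Δ  : 106  146  186
  Δ^2: 40  40
  Δ^3: 0
The second differences are constant (40) and nonzero, while all higher differences vanish, so the minimal degree is 2.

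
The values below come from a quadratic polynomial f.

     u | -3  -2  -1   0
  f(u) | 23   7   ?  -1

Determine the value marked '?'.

-1

On equispaced nodes a degree-2 polynomial has vanishing third forward difference, so
  - f(-3) + 3·f(-2) - 3·f(-1) + f(0) = 0.
Substituting the known values and solving for f(-1):
  -3·f(-1) = 3
  f(-1) = -1.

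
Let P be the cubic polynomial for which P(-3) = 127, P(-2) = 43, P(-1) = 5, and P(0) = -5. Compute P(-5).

Forward differences of the values at t = -3, -2, -1, 0:
  P  : 127  43  5  -5
  Δ  : -84  -38  -10
  Δ^2: 46  28
  Δ^3: -18
The third differences are constant, confirming degree 3.
Interpolating (Newton forward form) and evaluating at t = -5 gives P(-5) = 505.

505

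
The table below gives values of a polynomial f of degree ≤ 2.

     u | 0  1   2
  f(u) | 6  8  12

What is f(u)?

f(u) = u^2 + u + 6

Write f(u) = au^2 + bu + c. Substituting each data point gives a linear system:
  c = 6
  a + b + c = 8
  4a + 2b + c = 12
Solving the system yields a = 1, b = 1, c = 6.
So f(u) = u^2 + u + 6.
Check: f(1) = 8. ✓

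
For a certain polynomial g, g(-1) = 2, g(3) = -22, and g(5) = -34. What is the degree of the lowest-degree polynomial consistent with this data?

Divided differences on the nodes -1, 3, 5:
  order 0: 2  -22  -34
  order 1: -6  -6
  order 2: 0
The order-1 divided differences are all -6 (nonzero) and every higher order vanishes, so the data lies on a polynomial of degree exactly 1.

1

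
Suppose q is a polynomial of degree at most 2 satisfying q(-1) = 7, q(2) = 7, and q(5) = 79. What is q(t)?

q(t) = 4t^2 - 4t - 1

Write q(t) = at^2 + bt + c. Substituting each data point gives a linear system:
  a - b + c = 7
  4a + 2b + c = 7
  25a + 5b + c = 79
Solving the system yields a = 4, b = -4, c = -1.
So q(t) = 4t² - 4t - 1.
Check: q(5) = 79. ✓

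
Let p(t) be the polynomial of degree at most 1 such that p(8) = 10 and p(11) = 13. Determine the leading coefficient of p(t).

1

Write p(t) = at + b. Substituting each data point gives a linear system:
  8a + b = 10
  11a + b = 13
Solving the system yields a = 1, b = 2.
So p(t) = t + 2.
The leading coefficient is 1.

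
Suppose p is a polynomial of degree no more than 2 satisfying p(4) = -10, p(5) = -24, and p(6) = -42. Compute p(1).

Forward differences of the values at s = 4, 5, 6:
  p  : -10  -24  -42
  Δ  : -14  -18
  Δ^2: -4
The second differences are constant, confirming degree 2.
Interpolating (Newton forward form) and evaluating at s = 1 gives p(1) = 8.

8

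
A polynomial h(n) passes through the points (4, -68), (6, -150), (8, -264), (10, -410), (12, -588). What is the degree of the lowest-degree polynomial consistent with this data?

Forward differences of the values at n = 4, 6, 8, 10, 12:
  h  : -68  -150  -264  -410  -588
  Δ  : -82  -114  -146  -178
  Δ^2: -32  -32  -32
  Δ^3: 0  0
  Δ^4: 0
The second differences are constant (-32) and nonzero, while all higher differences vanish, so the minimal degree is 2.

2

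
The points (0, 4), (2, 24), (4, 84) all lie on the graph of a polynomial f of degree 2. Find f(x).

Write f(x) = ax^2 + bx + c. Substituting each data point gives a linear system:
  c = 4
  4a + 2b + c = 24
  16a + 4b + c = 84
Solving the system yields a = 5, b = 0, c = 4.
So f(x) = 5x^2 + 4.
Check: f(2) = 24. ✓

f(x) = 5x^2 + 4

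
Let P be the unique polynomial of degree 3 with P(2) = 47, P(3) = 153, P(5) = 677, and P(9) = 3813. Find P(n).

P(n) = 5n^3 + 2n^2 + n - 3

Write P(n) = an^3 + bn^2 + cn + d. Substituting each data point gives a linear system:
  8a + 4b + 2c + d = 47
  27a + 9b + 3c + d = 153
  125a + 25b + 5c + d = 677
  729a + 81b + 9c + d = 3813
Solving the system yields a = 5, b = 2, c = 1, d = -3.
So P(n) = 5n^3 + 2n^2 + n - 3.
Check: P(9) = 3813. ✓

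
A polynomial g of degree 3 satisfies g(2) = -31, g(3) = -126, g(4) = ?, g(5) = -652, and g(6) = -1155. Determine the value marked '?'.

The 4 known points determine the degree-3 polynomial uniquely.
Write g(n) = an^3 + bn^2 + cn + d. Substituting each data point gives a linear system:
  8a + 4b + 2c + d = -31
  27a + 9b + 3c + d = -126
  125a + 25b + 5c + d = -652
  216a + 36b + 6c + d = -1155
Solving the system yields a = -6, b = 4, c = -1, d = 3.
So g(n) = -6n³ + 4n² - n + 3.
Then g(4) = -321.

-321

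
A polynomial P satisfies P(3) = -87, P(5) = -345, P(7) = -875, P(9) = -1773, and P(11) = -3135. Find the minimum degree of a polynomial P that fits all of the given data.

Forward differences of the values at t = 3, 5, 7, 9, 11:
  P  : -87  -345  -875  -1773  -3135
  Δ  : -258  -530  -898  -1362
  Δ^2: -272  -368  -464
  Δ^3: -96  -96
  Δ^4: 0
The third differences are constant (-96) and nonzero, while all higher differences vanish, so the minimal degree is 3.

3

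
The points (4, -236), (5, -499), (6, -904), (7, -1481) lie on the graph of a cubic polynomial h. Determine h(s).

h(s) = -5s^3 + 4s^2 + 6s - 4

Using the Lagrange interpolation formula with nodes 4, 5, 6, 7:
  L_0(s) = (s - 5)(s - 6)(s - 7) / -6
  L_1(s) = (s - 4)(s - 6)(s - 7) / 2
  L_2(s) = (s - 4)(s - 5)(s - 7) / -2
  L_3(s) = (s - 4)(s - 5)(s - 6) / 6
Then h(s) = -236·L_0(s) - 499·L_1(s) - 904·L_2(s) - 1481·L_3(s).
Expanding and collecting terms gives h(s) = -5s^3 + 4s^2 + 6s - 4.
Check: h(7) = -1481. ✓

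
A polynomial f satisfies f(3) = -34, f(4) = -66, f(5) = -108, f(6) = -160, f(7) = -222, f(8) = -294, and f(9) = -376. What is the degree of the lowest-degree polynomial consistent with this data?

2

Forward differences of the values at n = 3, 4, 5, 6, 7, 8, 9:
  f  : -34  -66  -108  -160  -222  -294  -376
  Δ  : -32  -42  -52  -62  -72  -82
  Δ^2: -10  -10  -10  -10  -10
  Δ^3: 0  0  0  0
  Δ^4: 0  0  0
  Δ^5: 0  0
  Δ^6: 0
The second differences are constant (-10) and nonzero, while all higher differences vanish, so the minimal degree is 2.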